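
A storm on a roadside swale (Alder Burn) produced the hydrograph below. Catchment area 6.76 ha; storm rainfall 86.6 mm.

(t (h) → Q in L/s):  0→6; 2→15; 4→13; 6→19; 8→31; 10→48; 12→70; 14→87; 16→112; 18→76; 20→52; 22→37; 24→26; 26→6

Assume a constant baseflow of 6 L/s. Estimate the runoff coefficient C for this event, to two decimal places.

ΣQ_DR = 514.0 L/s; V = ΣQ_DR·Δt = 3.701 × 10^6 L.
Runoff depth d = V / A = 54.75 mm.
C = d / P = 54.75 / 86.6 = 0.63.

C ≈ 0.63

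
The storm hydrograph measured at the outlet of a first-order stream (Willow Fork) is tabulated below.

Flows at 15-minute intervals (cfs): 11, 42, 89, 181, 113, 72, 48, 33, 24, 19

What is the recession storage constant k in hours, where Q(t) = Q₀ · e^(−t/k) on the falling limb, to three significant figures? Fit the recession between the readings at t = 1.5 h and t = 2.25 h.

On the falling limb, Q drops from 48 to 19 cfs between t = 1.5 h and t = 2.25 h (Δt = 0.75 h).
k = −Δt / ln(Q₂/Q₁) = −0.75 / ln(19/48) = 0.809 h.

k ≈ 0.809 h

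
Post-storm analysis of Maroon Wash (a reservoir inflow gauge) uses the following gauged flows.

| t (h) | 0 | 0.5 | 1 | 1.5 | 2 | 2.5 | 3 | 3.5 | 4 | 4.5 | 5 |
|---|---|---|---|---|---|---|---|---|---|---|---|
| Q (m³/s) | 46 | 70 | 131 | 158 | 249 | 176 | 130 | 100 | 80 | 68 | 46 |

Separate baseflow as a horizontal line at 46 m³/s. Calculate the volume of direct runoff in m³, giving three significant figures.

Direct-runoff ordinates (Q − Q_b): 0.0, 24.0, 85.0, 112.0, 203.0, 130.0, 84.0, 54.0, 34.0, 22.0, 0.0 m³/s.
ΣQ_DR = 748.0 m³/s.
With Δt = 0.5 h = 1800 s, V = ΣQ_DR · Δt = 748.0 × 1800 = 1.35 × 10^6 m³.

V ≈ 1.35 × 10^6 m³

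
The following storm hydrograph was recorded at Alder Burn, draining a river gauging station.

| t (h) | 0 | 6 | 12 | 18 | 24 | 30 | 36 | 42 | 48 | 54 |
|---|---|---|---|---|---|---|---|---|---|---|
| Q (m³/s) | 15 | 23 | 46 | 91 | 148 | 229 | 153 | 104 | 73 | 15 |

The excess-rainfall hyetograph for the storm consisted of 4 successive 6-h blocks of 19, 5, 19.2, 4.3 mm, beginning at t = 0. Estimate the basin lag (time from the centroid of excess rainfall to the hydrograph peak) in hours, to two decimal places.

t_L ≈ 19.89 h

Centroid of excess rainfall: t_c = Σ P_i·t̄_i / ΣP_i = 10.1116 h (block centres at 3, 9, 15, 21 h).
Hydrograph peak occurs at t = 30 h, so basin lag t_L = 30 − 10.1116 = 19.89 h.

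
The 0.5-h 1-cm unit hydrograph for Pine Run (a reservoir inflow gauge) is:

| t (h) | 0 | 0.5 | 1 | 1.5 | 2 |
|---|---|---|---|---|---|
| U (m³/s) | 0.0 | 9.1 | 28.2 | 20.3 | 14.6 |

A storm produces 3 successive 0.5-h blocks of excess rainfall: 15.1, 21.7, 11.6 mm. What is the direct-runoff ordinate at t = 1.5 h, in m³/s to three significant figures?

Q ≈ 102 m³/s

By discrete convolution, Q_j = Σ (P_i / 10 mm) · U_{j−i}.
At t = 1.5 h (j=3): Q = (15.1/10)·20.3 + (21.7/10)·28.2 + (11.6/10)·9.1 = 102 m³/s.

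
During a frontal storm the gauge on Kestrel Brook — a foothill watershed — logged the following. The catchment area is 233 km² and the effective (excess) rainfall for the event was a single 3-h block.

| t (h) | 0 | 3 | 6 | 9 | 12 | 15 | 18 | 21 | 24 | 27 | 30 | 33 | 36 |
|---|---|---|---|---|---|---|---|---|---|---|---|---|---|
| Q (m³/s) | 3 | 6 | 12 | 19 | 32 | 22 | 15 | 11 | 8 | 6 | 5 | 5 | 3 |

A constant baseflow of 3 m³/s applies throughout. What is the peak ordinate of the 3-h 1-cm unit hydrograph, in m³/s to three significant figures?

U_p ≈ 57.9 m³/s

Direct runoff: 0.0, 3.0, 9.0, 16.0, 29.0, 19.0, 12.0, 8.0, 5.0, 3.0, 2.0, 2.0, 0.0 m³/s; ΣQ_DR = 108.0 m³/s, peak = 29.0 m³/s.
Runoff depth d = ΣQ_DR·Δt / A = 108.0 × 10800 / (233 km²) = 5.006 mm.
The 1-cm UH is the DRH scaled by (10 mm)/d, so U_p = 29.0 × 10/5.006 = 57.9 m³/s.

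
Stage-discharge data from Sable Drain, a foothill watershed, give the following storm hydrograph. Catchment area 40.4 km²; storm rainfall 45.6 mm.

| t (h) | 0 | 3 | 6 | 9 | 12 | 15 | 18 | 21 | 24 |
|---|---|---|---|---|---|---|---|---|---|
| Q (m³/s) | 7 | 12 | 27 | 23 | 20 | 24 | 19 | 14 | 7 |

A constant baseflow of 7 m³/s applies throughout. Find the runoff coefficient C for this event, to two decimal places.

ΣQ_DR = 90.00 m³/s; V = ΣQ_DR·Δt = 9.720 × 10^5 m³.
Runoff depth d = V / A = 24.06 mm.
C = d / P = 24.06 / 45.6 = 0.53.

C ≈ 0.53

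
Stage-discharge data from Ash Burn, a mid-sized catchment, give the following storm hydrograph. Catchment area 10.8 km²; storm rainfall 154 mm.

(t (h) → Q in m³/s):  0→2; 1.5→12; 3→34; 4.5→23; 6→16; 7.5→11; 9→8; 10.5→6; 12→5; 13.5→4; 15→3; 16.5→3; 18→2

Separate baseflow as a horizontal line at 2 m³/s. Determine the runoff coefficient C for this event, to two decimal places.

ΣQ_DR = 103.0 m³/s; V = ΣQ_DR·Δt = 5.562 × 10^5 m³.
Runoff depth d = V / A = 51.50 mm.
C = d / P = 51.50 / 154 = 0.33.

C ≈ 0.33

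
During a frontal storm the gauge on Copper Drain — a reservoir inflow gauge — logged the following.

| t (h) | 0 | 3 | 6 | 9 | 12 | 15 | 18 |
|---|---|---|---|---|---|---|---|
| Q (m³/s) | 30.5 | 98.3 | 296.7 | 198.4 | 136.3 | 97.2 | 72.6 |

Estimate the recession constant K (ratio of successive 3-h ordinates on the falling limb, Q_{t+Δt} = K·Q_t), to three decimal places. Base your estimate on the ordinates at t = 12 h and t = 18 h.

K ≈ 0.730

Using the recession-limb readings at t = 12 h and t = 18 h: Q falls from 136.3 to 72.6 m³/s over 2 intervals.
K = (Q₂/Q₁)^(1/2) = (72.6/136.3)^(1/2) = 0.730.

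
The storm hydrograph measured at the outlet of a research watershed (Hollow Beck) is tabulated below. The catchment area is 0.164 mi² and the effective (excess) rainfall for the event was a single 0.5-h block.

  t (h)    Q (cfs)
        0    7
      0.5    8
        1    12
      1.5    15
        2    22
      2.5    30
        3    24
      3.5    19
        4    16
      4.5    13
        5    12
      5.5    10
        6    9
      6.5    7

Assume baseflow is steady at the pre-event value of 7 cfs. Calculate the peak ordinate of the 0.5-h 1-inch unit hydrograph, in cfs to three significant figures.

U_p ≈ 45.9 cfs

Direct runoff: 0.0, 1.0, 5.0, 8.0, 15.0, 23.0, 17.0, 12.0, 9.0, 6.0, 5.0, 3.0, 2.0, 0.0 cfs; ΣQ_DR = 106.0 cfs, peak = 23.0 cfs.
Runoff depth d = ΣQ_DR·Δt / A = 106.0 × 1800 / (0.164 mi²) = 0.5008 in.
The 1-inch UH is the DRH scaled by (1 in)/d, so U_p = 23.0 × 1/0.5008 = 45.9 cfs.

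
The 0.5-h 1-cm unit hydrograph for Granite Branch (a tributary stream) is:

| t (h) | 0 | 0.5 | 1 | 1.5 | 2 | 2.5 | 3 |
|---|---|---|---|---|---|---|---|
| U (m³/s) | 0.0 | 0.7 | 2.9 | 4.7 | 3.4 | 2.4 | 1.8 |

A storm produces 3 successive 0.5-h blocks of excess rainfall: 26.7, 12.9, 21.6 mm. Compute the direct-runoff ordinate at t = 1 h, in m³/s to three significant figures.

Q ≈ 8.65 m³/s

By discrete convolution, Q_j = Σ (P_i / 10 mm) · U_{j−i}.
At t = 1 h (j=2): Q = (26.7/10)·2.9 + (12.9/10)·0.7 + (21.6/10)·0.0 = 8.65 m³/s.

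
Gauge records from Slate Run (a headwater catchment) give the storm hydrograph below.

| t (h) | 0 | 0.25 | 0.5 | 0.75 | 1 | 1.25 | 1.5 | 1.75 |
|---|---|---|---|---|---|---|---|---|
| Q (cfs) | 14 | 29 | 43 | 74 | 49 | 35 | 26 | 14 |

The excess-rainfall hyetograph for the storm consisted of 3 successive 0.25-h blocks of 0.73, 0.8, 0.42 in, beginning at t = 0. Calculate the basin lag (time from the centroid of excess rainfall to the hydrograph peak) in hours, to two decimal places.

t_L ≈ 0.41 h

Centroid of excess rainfall: t_c = Σ P_i·t̄_i / ΣP_i = 0.3353 h (block centres at 0.125, 0.375, 0.625 h).
Hydrograph peak occurs at t = 0.75 h, so basin lag t_L = 0.75 − 0.3353 = 0.41 h.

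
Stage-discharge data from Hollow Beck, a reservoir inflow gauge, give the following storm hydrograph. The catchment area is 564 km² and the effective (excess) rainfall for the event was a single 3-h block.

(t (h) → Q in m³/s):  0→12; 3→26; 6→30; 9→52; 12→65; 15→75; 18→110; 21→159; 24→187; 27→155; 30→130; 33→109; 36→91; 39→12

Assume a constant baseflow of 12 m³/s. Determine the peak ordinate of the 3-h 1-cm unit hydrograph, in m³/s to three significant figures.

Direct runoff: 0.0, 14.0, 18.0, 40.0, 53.0, 63.0, 98.0, 147.0, 175.0, 143.0, 118.0, 97.0, 79.0, 0.0 m³/s; ΣQ_DR = 1045 m³/s, peak = 175.0 m³/s.
Runoff depth d = ΣQ_DR·Δt / A = 1045 × 10800 / (564 km²) = 20.01 mm.
The 1-cm UH is the DRH scaled by (10 mm)/d, so U_p = 175.0 × 10/20.01 = 87.5 m³/s.

U_p ≈ 87.5 m³/s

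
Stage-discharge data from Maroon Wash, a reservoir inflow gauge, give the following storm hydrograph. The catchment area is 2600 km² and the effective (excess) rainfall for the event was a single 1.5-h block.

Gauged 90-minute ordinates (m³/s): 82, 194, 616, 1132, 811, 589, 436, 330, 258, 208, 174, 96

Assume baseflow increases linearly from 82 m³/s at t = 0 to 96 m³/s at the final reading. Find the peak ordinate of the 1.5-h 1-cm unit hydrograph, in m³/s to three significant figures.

U_p ≈ 1310 m³/s

Direct runoff: 0.00, 110.73, 531.45, 1046.18, 723.91, 500.64, 346.36, 239.09, 165.82, 114.55, 79.27, 0.00 m³/s; ΣQ_DR = 3858 m³/s, peak = 1046.18 m³/s.
Runoff depth d = ΣQ_DR·Δt / A = 3858 × 5400 / (2600 km²) = 8.013 mm.
The 1-cm UH is the DRH scaled by (10 mm)/d, so U_p = 1046.18 × 10/8.013 = 1310 m³/s.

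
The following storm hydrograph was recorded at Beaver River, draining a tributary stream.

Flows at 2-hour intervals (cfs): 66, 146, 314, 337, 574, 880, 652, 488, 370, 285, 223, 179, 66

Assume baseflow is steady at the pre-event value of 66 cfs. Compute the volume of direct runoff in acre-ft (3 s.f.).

Direct-runoff ordinates (Q − Q_b): 0.0, 80.0, 248.0, 271.0, 508.0, 814.0, 586.0, 422.0, 304.0, 219.0, 157.0, 113.0, 0.0 cfs.
ΣQ_DR = 3722 cfs.
With Δt = 2 h = 7200 s, V = ΣQ_DR · Δt = 3722 × 7200 = 2.68 × 10^7 ft³ = 615 acre-ft.

V ≈ 615 acre-ft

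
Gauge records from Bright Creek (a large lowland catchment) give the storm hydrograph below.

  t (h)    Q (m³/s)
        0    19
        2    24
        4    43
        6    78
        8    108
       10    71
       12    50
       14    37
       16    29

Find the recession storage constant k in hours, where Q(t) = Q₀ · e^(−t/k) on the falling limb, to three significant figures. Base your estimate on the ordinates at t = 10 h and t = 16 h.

On the falling limb, Q drops from 71 to 29 m³/s between t = 10 h and t = 16 h (Δt = 6 h).
k = −Δt / ln(Q₂/Q₁) = −6 / ln(29/71) = 6.70 h.

k ≈ 6.70 h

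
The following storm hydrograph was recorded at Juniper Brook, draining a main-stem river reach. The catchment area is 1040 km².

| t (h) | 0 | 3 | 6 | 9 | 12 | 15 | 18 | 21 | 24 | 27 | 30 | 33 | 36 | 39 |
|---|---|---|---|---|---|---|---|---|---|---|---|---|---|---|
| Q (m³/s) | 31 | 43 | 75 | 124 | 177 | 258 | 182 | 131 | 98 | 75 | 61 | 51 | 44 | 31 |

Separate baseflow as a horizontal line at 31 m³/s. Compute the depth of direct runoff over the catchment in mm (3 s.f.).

d ≈ 9.83 mm

Direct runoff: 0.0, 12.0, 44.0, 93.0, 146.0, 227.0, 151.0, 100.0, 67.0, 44.0, 30.0, 20.0, 13.0, 0.0 m³/s; ΣQ_DR = 947.0 m³/s.
V = ΣQ_DR · Δt = 947.0 × 10800 s = 1.023 × 10^7 m³.
Over A = 1040 km², depth = V / A = 9.83 mm.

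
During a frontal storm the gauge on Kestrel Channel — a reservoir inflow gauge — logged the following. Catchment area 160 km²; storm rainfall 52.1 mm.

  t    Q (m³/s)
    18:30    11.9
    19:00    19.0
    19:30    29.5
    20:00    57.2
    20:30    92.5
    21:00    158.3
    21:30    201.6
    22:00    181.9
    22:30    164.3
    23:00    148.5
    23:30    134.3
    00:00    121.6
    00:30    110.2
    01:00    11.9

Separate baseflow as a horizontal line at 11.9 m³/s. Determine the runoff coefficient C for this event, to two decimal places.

ΣQ_DR = 1276 m³/s; V = ΣQ_DR·Δt = 2.297 × 10^6 m³.
Runoff depth d = V / A = 14.36 mm.
C = d / P = 14.36 / 52.1 = 0.28.

C ≈ 0.28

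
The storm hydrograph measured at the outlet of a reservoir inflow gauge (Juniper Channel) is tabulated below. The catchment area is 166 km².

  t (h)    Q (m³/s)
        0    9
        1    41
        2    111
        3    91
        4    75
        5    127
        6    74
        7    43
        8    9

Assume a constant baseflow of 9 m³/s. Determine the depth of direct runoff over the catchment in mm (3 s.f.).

d ≈ 10.8 mm

Direct runoff: 0.0, 32.0, 102.0, 82.0, 66.0, 118.0, 65.0, 34.0, 0.0 m³/s; ΣQ_DR = 499.0 m³/s.
V = ΣQ_DR · Δt = 499.0 × 3600 s = 1.796 × 10^6 m³.
Over A = 166 km², depth = V / A = 10.8 mm.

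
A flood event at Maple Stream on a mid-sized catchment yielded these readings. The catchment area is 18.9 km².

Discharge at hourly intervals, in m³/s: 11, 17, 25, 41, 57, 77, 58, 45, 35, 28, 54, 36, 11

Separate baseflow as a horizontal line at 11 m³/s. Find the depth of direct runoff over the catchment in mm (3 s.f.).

Direct runoff: 0.0, 6.0, 14.0, 30.0, 46.0, 66.0, 47.0, 34.0, 24.0, 17.0, 43.0, 25.0, 0.0 m³/s; ΣQ_DR = 352.0 m³/s.
V = ΣQ_DR · Δt = 352.0 × 3600 s = 1.267 × 10^6 m³.
Over A = 18.9 km², depth = V / A = 67.0 mm.

d ≈ 67.0 mm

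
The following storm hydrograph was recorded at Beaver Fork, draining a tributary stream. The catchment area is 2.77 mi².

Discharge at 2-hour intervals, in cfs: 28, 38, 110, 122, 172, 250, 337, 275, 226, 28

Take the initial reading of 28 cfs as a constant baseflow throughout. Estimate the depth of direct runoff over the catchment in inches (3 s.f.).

d ≈ 1.46 in

Direct runoff: 0.0, 10.0, 82.0, 94.0, 144.0, 222.0, 309.0, 247.0, 198.0, 0.0 cfs; ΣQ_DR = 1306 cfs.
V = ΣQ_DR · Δt = 1306 × 7200 s = 9.403 × 10^6 ft³.
Over A = 2.77 mi², depth = V / A = 1.46 in.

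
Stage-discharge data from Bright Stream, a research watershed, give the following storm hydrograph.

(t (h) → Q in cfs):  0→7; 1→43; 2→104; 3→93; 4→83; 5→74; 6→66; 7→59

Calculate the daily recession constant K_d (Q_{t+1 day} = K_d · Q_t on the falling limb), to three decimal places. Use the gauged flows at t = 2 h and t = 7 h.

K_d ≈ 0.066

Between t = 2 h and t = 7 h the flow falls from 104 to 59 cfs over 5×1 h = 5 h.
Per-interval ratio K = (59/104)^(1/5) = 0.8928; K_d = K^(24/1) = 0.066.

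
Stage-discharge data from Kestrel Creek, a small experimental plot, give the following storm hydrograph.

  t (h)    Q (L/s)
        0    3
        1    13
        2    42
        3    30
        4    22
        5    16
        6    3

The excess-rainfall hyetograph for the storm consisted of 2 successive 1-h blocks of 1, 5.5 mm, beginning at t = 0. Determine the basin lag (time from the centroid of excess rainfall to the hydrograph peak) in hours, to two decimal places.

t_L ≈ 0.65 h

Centroid of excess rainfall: t_c = Σ P_i·t̄_i / ΣP_i = 1.3462 h (block centres at 0.5, 1.5 h).
Hydrograph peak occurs at t = 2 h, so basin lag t_L = 2 − 1.3462 = 0.65 h.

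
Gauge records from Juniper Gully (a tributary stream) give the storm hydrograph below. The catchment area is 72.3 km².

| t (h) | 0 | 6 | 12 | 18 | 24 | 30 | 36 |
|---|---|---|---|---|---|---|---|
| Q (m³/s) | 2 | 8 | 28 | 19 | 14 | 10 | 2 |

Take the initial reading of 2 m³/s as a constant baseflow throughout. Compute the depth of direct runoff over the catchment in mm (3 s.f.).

Direct runoff: 0.0, 6.0, 26.0, 17.0, 12.0, 8.0, 0.0 m³/s; ΣQ_DR = 69.00 m³/s.
V = ΣQ_DR · Δt = 69.00 × 21600 s = 1.490 × 10^6 m³.
Over A = 72.3 km², depth = V / A = 20.6 mm.

d ≈ 20.6 mm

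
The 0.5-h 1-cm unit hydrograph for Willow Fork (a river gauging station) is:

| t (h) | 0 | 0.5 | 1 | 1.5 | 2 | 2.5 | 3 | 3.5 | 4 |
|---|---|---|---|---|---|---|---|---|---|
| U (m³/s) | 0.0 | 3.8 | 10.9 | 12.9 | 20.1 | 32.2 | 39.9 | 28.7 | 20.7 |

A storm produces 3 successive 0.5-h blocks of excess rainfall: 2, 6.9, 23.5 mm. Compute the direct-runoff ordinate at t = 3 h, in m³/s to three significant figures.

Q ≈ 77.4 m³/s

By discrete convolution, Q_j = Σ (P_i / 10 mm) · U_{j−i}.
At t = 3 h (j=6): Q = (2/10)·39.9 + (6.9/10)·32.2 + (23.5/10)·20.1 = 77.4 m³/s.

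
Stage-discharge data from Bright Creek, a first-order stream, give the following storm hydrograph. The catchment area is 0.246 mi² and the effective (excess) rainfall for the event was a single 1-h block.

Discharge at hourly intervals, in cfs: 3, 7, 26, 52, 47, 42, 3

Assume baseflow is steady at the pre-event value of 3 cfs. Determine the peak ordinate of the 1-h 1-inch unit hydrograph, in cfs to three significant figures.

Direct runoff: 0.0, 4.0, 23.0, 49.0, 44.0, 39.0, 0.0 cfs; ΣQ_DR = 159.0 cfs, peak = 49.0 cfs.
Runoff depth d = ΣQ_DR·Δt / A = 159.0 × 3600 / (0.246 mi²) = 1.002 in.
The 1-inch UH is the DRH scaled by (1 in)/d, so U_p = 49.0 × 1/1.002 = 48.9 cfs.

U_p ≈ 48.9 cfs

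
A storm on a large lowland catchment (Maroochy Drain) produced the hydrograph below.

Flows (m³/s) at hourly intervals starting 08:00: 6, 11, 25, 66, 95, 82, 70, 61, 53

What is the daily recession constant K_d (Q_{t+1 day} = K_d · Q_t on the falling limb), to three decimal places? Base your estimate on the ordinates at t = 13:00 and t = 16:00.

K_d ≈ 0.030

Between t = 13:00 and t = 16:00 the flow falls from 82 to 53 m³/s over 3×1 h = 3 h.
Per-interval ratio K = (53/82)^(1/3) = 0.8646; K_d = K^(24/1) = 0.030.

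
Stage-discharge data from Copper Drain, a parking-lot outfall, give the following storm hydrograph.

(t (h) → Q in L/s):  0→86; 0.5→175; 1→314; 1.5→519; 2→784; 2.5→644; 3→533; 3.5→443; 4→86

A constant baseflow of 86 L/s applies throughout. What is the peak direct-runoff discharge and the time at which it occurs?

Subtracting baseflow gives direct-runoff ordinates: 0.0, 89.0, 228.0, 433.0, 698.0, 558.0, 447.0, 357.0, 0.0 L/s.
The maximum is 698.0 L/s, occurring at the reading for t = 2 h.

Q_p = 698.0 L/s at t = 2 h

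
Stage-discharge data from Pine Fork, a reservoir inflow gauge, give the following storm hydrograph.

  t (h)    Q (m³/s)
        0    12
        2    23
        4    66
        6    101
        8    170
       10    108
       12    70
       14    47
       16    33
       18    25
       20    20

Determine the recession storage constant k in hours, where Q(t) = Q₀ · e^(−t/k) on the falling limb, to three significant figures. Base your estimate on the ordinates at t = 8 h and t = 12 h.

On the falling limb, Q drops from 170 to 70 m³/s between t = 8 h and t = 12 h (Δt = 4 h).
k = −Δt / ln(Q₂/Q₁) = −4 / ln(70/170) = 4.51 h.

k ≈ 4.51 h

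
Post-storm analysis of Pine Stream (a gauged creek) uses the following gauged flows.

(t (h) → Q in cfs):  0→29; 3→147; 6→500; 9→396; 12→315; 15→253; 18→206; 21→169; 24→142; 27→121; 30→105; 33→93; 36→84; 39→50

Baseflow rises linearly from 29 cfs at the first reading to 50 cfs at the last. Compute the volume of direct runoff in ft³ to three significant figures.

V ≈ 2.22 × 10^7 ft³

Direct-runoff ordinates (Q − Q_b): 0.00, 116.38, 467.77, 362.15, 279.54, 215.92, 167.31, 128.69, 100.08, 77.46, 59.85, 46.23, 35.62, 0.00 cfs.
ΣQ_DR = 2057 cfs.
With Δt = 3 h = 10800 s, V = ΣQ_DR · Δt = 2057 × 10800 = 2.22 × 10^7 ft³.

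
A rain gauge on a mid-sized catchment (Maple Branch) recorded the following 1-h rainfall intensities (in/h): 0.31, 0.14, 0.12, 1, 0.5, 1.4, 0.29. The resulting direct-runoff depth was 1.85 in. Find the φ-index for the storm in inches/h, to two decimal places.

Only the 3 blocks with intensity above φ contribute runoff: 1, 0.5, 1.4 in/h.
Σ(I−φ)·Δt = d  ⇒  (1+0.5+1.4 − 3φ)·1 = 1.85
φ = (2.900 − 1.85/1) / 3 = 0.35 in/h.

φ ≈ 0.35 in/h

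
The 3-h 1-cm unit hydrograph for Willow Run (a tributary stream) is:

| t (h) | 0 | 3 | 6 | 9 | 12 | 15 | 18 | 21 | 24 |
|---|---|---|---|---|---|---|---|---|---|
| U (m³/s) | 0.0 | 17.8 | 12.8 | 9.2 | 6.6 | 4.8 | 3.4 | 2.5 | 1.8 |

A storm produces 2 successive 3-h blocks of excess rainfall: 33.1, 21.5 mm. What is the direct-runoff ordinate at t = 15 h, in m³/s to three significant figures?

By discrete convolution, Q_j = Σ (P_i / 10 mm) · U_{j−i}.
At t = 15 h (j=5): Q = (33.1/10)·4.8 + (21.5/10)·6.6 = 30.1 m³/s.

Q ≈ 30.1 m³/s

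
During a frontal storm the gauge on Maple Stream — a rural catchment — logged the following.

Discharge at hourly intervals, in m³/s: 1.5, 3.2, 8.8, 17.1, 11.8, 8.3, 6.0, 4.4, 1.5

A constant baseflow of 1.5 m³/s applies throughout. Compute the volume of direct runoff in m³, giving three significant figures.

V ≈ 1.77 × 10^5 m³

Direct-runoff ordinates (Q − Q_b): 0.0, 1.7, 7.3, 15.6, 10.3, 6.8, 4.5, 2.9, 0.0 m³/s.
ΣQ_DR = 49.10 m³/s.
With Δt = 1 h = 3600 s, V = ΣQ_DR · Δt = 49.10 × 3600 = 1.77 × 10^5 m³.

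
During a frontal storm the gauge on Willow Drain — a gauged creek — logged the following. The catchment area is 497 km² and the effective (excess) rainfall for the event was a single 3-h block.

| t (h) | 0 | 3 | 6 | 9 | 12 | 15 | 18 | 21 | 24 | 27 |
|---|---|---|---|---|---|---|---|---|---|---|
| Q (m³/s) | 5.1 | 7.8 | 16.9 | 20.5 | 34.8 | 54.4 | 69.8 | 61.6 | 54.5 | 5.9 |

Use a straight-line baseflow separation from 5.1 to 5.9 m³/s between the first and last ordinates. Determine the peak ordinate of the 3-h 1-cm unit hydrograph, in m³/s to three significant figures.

Direct runoff: 0.00, 2.61, 11.62, 15.13, 29.34, 48.86, 64.17, 55.88, 48.69, 0.00 m³/s; ΣQ_DR = 276.3 m³/s, peak = 64.17 m³/s.
Runoff depth d = ΣQ_DR·Δt / A = 276.3 × 10800 / (497 km²) = 6.004 mm.
The 1-cm UH is the DRH scaled by (10 mm)/d, so U_p = 64.17 × 10/6.004 = 107 m³/s.

U_p ≈ 107 m³/s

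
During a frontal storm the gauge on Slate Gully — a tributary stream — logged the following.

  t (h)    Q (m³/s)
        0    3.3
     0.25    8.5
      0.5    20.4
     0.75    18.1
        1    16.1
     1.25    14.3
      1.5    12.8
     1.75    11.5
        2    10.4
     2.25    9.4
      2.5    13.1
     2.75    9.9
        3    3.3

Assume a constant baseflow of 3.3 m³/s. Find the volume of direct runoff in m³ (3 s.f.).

V ≈ 97400 m³

Direct-runoff ordinates (Q − Q_b): 0.0, 5.2, 17.1, 14.8, 12.8, 11.0, 9.5, 8.2, 7.1, 6.1, 9.8, 6.6, 0.0 m³/s.
ΣQ_DR = 108.2 m³/s.
With Δt = 0.25 h = 900 s, V = ΣQ_DR · Δt = 108.2 × 900 = 97400 m³.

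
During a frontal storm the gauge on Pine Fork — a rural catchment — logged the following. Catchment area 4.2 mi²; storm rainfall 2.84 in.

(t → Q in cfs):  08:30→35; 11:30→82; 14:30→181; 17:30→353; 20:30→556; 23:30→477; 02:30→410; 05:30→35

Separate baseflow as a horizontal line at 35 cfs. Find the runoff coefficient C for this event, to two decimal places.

C ≈ 0.72

ΣQ_DR = 1849 cfs; V = ΣQ_DR·Δt = 1.997 × 10^7 ft³.
Runoff depth d = V / A = 2.047 in.
C = d / P = 2.047 / 2.84 = 0.72.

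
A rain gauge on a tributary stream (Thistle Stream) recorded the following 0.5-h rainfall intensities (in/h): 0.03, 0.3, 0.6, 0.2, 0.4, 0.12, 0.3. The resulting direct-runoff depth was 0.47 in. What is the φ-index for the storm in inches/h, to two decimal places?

Only the 5 blocks with intensity above φ contribute runoff: 0.3, 0.6, 0.2, 0.4, 0.3 in/h.
Σ(I−φ)·Δt = d  ⇒  (0.3+0.6+0.2+0.4+0.3 − 5φ)·0.5 = 0.47
φ = (1.800 − 0.47/0.5) / 5 = 0.17 in/h.

φ ≈ 0.17 in/h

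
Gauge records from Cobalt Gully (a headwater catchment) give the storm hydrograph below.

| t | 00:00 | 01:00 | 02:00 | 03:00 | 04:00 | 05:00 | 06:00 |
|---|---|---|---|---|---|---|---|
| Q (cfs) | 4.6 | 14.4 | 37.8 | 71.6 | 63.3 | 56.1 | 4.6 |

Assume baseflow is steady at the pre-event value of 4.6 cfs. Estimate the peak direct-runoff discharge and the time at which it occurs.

Q_p = 67.0 cfs at t = 03:00

Subtracting baseflow gives direct-runoff ordinates: 0.0, 9.8, 33.2, 67.0, 58.7, 51.5, 0.0 cfs.
The maximum is 67.0 cfs, occurring at the reading for t = 03:00.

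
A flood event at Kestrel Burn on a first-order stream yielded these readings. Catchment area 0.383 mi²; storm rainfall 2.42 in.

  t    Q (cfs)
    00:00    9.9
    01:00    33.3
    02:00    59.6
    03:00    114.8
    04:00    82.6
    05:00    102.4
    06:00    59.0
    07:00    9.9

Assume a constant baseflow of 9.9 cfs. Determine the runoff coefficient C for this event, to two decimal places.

C ≈ 0.66

ΣQ_DR = 392.3 cfs; V = ΣQ_DR·Δt = 1.412 × 10^6 ft³.
Runoff depth d = V / A = 1.587 in.
C = d / P = 1.587 / 2.42 = 0.66.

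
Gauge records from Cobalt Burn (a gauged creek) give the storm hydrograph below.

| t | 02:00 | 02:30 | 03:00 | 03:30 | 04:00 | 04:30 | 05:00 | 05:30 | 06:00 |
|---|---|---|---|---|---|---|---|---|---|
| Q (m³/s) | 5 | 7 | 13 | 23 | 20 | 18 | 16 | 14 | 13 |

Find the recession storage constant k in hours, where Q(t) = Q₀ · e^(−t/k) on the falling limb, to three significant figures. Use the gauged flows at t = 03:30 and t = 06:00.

k ≈ 4.38 h

On the falling limb, Q drops from 23 to 13 m³/s between t = 03:30 and t = 06:00 (Δt = 2.5 h).
k = −Δt / ln(Q₂/Q₁) = −2.5 / ln(13/23) = 4.38 h.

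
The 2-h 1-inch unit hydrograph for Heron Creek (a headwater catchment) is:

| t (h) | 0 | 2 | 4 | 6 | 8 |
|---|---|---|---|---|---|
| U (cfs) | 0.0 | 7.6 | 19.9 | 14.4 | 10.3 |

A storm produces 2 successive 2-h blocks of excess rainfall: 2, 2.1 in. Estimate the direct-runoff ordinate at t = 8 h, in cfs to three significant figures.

Q ≈ 50.8 cfs

By discrete convolution, Q_j = Σ (P_i / 1 in) · U_{j−i}.
At t = 8 h (j=4): Q = (2/1)·10.3 + (2.1/1)·14.4 = 50.8 cfs.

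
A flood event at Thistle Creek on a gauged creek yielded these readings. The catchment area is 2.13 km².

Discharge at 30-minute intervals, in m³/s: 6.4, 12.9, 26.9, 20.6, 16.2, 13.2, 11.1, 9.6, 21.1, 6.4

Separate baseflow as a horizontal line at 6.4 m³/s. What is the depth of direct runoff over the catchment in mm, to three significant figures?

Direct runoff: 0.0, 6.5, 20.5, 14.2, 9.8, 6.8, 4.7, 3.2, 14.7, 0.0 m³/s; ΣQ_DR = 80.40 m³/s.
V = ΣQ_DR · Δt = 80.40 × 1800 s = 1.447 × 10^5 m³.
Over A = 2.13 km², depth = V / A = 67.9 mm.

d ≈ 67.9 mm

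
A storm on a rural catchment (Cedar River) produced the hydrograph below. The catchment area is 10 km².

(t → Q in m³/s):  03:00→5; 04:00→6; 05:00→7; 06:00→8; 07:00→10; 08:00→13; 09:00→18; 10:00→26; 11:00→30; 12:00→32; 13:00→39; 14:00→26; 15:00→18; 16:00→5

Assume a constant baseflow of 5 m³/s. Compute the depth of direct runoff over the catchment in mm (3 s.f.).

Direct runoff: 0.0, 1.0, 2.0, 3.0, 5.0, 8.0, 13.0, 21.0, 25.0, 27.0, 34.0, 21.0, 13.0, 0.0 m³/s; ΣQ_DR = 173.0 m³/s.
V = ΣQ_DR · Δt = 173.0 × 3600 s = 6.228 × 10^5 m³.
Over A = 10 km², depth = V / A = 62.3 mm.

d ≈ 62.3 mm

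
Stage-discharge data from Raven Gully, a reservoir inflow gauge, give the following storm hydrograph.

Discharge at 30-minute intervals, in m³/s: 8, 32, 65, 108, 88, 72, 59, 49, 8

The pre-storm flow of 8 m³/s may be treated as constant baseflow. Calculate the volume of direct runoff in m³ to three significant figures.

Direct-runoff ordinates (Q − Q_b): 0.0, 24.0, 57.0, 100.0, 80.0, 64.0, 51.0, 41.0, 0.0 m³/s.
ΣQ_DR = 417.0 m³/s.
With Δt = 0.5 h = 1800 s, V = ΣQ_DR · Δt = 417.0 × 1800 = 7.51 × 10^5 m³.

V ≈ 7.51 × 10^5 m³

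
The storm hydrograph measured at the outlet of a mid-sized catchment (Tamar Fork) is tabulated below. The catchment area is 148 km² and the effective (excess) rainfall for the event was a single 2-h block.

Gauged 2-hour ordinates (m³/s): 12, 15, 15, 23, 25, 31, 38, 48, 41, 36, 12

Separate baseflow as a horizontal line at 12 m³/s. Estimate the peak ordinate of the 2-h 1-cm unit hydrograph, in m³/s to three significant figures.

U_p ≈ 45.1 m³/s

Direct runoff: 0.0, 3.0, 3.0, 11.0, 13.0, 19.0, 26.0, 36.0, 29.0, 24.0, 0.0 m³/s; ΣQ_DR = 164.0 m³/s, peak = 36.0 m³/s.
Runoff depth d = ΣQ_DR·Δt / A = 164.0 × 7200 / (148 km²) = 7.978 mm.
The 1-cm UH is the DRH scaled by (10 mm)/d, so U_p = 36.0 × 10/7.978 = 45.1 m³/s.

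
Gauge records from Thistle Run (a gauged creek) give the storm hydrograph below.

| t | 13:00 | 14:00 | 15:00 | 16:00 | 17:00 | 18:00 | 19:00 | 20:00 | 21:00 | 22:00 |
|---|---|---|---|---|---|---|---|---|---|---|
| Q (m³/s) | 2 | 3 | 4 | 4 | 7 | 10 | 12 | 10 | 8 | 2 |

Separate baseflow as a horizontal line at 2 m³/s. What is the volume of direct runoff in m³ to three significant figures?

V ≈ 1.51 × 10^5 m³

Direct-runoff ordinates (Q − Q_b): 0.0, 1.0, 2.0, 2.0, 5.0, 8.0, 10.0, 8.0, 6.0, 0.0 m³/s.
ΣQ_DR = 42.00 m³/s.
With Δt = 1 h = 3600 s, V = ΣQ_DR · Δt = 42.00 × 3600 = 1.51 × 10^5 m³.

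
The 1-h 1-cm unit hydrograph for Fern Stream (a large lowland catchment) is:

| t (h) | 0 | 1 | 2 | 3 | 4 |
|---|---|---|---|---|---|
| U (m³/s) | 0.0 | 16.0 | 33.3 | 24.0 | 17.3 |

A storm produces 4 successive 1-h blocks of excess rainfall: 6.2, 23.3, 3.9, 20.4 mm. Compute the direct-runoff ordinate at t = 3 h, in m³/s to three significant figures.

By discrete convolution, Q_j = Σ (P_i / 10 mm) · U_{j−i}.
At t = 3 h (j=3): Q = (6.2/10)·24.0 + (23.3/10)·33.3 + (3.9/10)·16.0 + (20.4/10)·0.0 = 98.7 m³/s.

Q ≈ 98.7 m³/s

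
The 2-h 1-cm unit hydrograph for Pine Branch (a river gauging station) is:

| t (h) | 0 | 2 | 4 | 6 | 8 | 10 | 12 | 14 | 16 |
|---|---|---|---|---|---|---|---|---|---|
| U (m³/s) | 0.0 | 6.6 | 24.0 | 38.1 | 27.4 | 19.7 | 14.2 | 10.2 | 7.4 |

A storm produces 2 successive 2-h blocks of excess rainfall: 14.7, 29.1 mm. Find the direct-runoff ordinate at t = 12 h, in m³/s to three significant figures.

Q ≈ 78.2 m³/s

By discrete convolution, Q_j = Σ (P_i / 10 mm) · U_{j−i}.
At t = 12 h (j=6): Q = (14.7/10)·14.2 + (29.1/10)·19.7 = 78.2 m³/s.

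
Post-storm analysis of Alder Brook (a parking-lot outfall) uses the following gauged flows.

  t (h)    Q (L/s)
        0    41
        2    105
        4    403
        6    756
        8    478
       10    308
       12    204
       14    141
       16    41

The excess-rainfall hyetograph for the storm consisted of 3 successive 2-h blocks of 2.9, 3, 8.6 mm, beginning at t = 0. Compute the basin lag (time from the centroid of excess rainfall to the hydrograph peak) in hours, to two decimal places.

t_L ≈ 2.21 h

Centroid of excess rainfall: t_c = Σ P_i·t̄_i / ΣP_i = 3.7862 h (block centres at 1, 3, 5 h).
Hydrograph peak occurs at t = 6 h, so basin lag t_L = 6 − 3.7862 = 2.21 h.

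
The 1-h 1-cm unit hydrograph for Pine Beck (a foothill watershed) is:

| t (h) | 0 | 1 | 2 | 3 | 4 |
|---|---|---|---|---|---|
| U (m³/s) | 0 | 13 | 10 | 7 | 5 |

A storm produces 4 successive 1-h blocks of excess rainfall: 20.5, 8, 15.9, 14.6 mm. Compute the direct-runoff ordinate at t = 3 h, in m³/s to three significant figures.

By discrete convolution, Q_j = Σ (P_i / 10 mm) · U_{j−i}.
At t = 3 h (j=3): Q = (20.5/10)·7 + (8/10)·10 + (15.9/10)·13 + (14.6/10)·0 = 43.0 m³/s.

Q ≈ 43.0 m³/s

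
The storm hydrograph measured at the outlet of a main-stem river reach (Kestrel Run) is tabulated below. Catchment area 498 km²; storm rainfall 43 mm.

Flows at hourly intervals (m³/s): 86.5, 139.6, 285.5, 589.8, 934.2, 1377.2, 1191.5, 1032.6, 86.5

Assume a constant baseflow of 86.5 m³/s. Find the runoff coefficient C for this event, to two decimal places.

ΣQ_DR = 4945 m³/s; V = ΣQ_DR·Δt = 1.780 × 10^7 m³.
Runoff depth d = V / A = 35.75 mm.
C = d / P = 35.75 / 43 = 0.83.

C ≈ 0.83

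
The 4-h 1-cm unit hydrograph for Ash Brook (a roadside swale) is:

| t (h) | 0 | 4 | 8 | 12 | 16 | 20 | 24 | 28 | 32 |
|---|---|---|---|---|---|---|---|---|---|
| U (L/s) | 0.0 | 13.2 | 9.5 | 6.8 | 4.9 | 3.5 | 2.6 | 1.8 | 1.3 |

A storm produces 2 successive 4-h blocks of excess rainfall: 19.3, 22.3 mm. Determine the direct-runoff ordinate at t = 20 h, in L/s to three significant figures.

By discrete convolution, Q_j = Σ (P_i / 10 mm) · U_{j−i}.
At t = 20 h (j=5): Q = (19.3/10)·3.5 + (22.3/10)·4.9 = 17.7 L/s.

Q ≈ 17.7 L/s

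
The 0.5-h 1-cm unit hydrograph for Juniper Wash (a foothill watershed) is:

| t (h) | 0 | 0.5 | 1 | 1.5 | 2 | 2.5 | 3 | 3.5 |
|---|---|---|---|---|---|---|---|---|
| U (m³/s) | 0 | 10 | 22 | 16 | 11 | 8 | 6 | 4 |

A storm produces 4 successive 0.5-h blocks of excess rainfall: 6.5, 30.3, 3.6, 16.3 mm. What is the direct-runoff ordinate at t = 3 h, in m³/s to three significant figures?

Q ≈ 58.2 m³/s

By discrete convolution, Q_j = Σ (P_i / 10 mm) · U_{j−i}.
At t = 3 h (j=6): Q = (6.5/10)·6 + (30.3/10)·8 + (3.6/10)·11 + (16.3/10)·16 = 58.2 m³/s.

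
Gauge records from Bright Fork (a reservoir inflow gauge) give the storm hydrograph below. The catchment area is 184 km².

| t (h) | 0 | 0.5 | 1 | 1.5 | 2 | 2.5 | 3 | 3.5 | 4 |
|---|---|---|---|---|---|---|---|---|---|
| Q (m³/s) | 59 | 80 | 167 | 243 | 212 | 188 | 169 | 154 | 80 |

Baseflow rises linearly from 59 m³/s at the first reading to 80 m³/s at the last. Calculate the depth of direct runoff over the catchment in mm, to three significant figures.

Direct runoff: 0.00, 18.38, 102.75, 176.12, 142.50, 115.88, 94.25, 76.62, 0.00 m³/s; ΣQ_DR = 726.5 m³/s.
V = ΣQ_DR · Δt = 726.5 × 1800 s = 1.308 × 10^6 m³.
Over A = 184 km², depth = V / A = 7.11 mm.

d ≈ 7.11 mm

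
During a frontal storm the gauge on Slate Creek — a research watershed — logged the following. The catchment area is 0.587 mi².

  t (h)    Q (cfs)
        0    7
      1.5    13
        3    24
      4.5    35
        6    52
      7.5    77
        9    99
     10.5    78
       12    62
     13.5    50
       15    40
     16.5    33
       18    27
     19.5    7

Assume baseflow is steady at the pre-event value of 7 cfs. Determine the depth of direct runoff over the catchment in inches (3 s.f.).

Direct runoff: 0.0, 6.0, 17.0, 28.0, 45.0, 70.0, 92.0, 71.0, 55.0, 43.0, 33.0, 26.0, 20.0, 0.0 cfs; ΣQ_DR = 506.0 cfs.
V = ΣQ_DR · Δt = 506.0 × 5400 s = 2.732 × 10^6 ft³.
Over A = 0.587 mi², depth = V / A = 2.00 in.

d ≈ 2.00 in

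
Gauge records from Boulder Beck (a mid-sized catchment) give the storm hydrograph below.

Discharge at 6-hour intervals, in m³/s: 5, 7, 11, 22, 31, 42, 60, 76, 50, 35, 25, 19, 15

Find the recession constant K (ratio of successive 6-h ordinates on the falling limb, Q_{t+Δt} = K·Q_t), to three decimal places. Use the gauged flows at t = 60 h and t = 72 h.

Using the recession-limb readings at t = 60 h and t = 72 h: Q falls from 25 to 15 m³/s over 2 intervals.
K = (Q₂/Q₁)^(1/2) = (15/25)^(1/2) = 0.775.

K ≈ 0.775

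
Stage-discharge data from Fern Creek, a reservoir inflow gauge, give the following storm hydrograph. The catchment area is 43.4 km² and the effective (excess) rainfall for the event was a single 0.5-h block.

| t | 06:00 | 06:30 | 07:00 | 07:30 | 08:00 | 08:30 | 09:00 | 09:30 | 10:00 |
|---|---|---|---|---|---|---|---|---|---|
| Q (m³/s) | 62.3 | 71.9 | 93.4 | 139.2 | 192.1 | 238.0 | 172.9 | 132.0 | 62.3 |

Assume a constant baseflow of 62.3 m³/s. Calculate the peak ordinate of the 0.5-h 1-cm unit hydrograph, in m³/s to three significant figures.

U_p ≈ 70.2 m³/s

Direct runoff: 0.0, 9.6, 31.1, 76.9, 129.8, 175.7, 110.6, 69.7, 0.0 m³/s; ΣQ_DR = 603.4 m³/s, peak = 175.7 m³/s.
Runoff depth d = ΣQ_DR·Δt / A = 603.4 × 1800 / (43.4 km²) = 25.03 mm.
The 1-cm UH is the DRH scaled by (10 mm)/d, so U_p = 175.7 × 10/25.03 = 70.2 m³/s.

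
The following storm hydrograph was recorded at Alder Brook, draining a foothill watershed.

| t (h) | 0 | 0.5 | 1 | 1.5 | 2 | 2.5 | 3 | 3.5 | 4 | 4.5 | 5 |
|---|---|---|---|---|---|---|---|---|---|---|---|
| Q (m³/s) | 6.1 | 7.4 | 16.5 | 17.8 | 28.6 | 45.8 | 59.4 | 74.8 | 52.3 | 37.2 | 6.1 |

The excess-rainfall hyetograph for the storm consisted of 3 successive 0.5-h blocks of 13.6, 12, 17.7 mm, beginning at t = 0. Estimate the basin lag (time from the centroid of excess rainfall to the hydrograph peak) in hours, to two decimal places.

Centroid of excess rainfall: t_c = Σ P_i·t̄_i / ΣP_i = 0.7973 h (block centres at 0.25, 0.75, 1.25 h).
Hydrograph peak occurs at t = 3.5 h, so basin lag t_L = 3.5 − 0.7973 = 2.70 h.

t_L ≈ 2.70 h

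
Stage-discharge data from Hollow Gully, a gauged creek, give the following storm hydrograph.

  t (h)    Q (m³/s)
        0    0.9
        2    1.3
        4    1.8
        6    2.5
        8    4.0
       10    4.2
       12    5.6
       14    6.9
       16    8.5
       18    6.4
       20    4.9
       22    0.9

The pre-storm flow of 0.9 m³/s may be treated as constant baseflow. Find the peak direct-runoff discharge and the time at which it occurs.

Q_p = 7.6 m³/s at t = 16 h

Subtracting baseflow gives direct-runoff ordinates: 0.0, 0.4, 0.9, 1.6, 3.1, 3.3, 4.7, 6.0, 7.6, 5.5, 4.0, 0.0 m³/s.
The maximum is 7.6 m³/s, occurring at the reading for t = 16 h.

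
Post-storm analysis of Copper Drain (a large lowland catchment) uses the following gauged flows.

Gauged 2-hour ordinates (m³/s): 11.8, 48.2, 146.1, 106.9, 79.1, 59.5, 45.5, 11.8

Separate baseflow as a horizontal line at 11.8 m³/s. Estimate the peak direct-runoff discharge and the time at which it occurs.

Q_p = 134.3 m³/s at t = 4 h

Subtracting baseflow gives direct-runoff ordinates: 0.0, 36.4, 134.3, 95.1, 67.3, 47.7, 33.7, 0.0 m³/s.
The maximum is 134.3 m³/s, occurring at the reading for t = 4 h.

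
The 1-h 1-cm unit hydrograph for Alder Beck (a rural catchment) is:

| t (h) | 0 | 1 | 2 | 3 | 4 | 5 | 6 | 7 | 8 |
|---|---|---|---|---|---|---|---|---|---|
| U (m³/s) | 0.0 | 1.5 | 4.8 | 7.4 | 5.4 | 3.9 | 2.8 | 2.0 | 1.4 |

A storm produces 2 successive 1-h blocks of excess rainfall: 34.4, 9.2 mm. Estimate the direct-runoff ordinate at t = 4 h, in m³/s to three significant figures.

By discrete convolution, Q_j = Σ (P_i / 10 mm) · U_{j−i}.
At t = 4 h (j=4): Q = (34.4/10)·5.4 + (9.2/10)·7.4 = 25.4 m³/s.

Q ≈ 25.4 m³/s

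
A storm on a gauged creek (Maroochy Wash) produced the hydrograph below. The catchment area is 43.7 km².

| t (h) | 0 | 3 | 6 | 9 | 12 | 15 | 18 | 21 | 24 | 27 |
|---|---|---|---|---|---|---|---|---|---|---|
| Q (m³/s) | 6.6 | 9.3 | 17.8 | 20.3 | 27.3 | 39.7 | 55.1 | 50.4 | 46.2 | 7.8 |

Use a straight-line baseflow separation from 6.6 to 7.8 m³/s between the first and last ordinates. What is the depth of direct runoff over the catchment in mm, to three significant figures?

d ≈ 51.5 mm

Direct runoff: 0.00, 2.57, 10.93, 13.30, 20.17, 32.43, 47.70, 42.87, 38.53, 0.00 m³/s; ΣQ_DR = 208.5 m³/s.
V = ΣQ_DR · Δt = 208.5 × 10800 s = 2.252 × 10^6 m³.
Over A = 43.7 km², depth = V / A = 51.5 mm.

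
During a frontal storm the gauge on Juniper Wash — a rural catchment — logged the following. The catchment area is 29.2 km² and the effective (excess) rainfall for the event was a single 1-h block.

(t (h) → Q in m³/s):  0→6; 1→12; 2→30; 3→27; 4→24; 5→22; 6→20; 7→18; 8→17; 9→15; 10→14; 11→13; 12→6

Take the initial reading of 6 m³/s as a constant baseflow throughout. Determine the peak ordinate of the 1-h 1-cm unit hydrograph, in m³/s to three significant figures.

Direct runoff: 0.0, 6.0, 24.0, 21.0, 18.0, 16.0, 14.0, 12.0, 11.0, 9.0, 8.0, 7.0, 0.0 m³/s; ΣQ_DR = 146.0 m³/s, peak = 24.0 m³/s.
Runoff depth d = ΣQ_DR·Δt / A = 146.0 × 3600 / (29.2 km²) = 18.00 mm.
The 1-cm UH is the DRH scaled by (10 mm)/d, so U_p = 24.0 × 10/18.00 = 13.3 m³/s.

U_p ≈ 13.3 m³/s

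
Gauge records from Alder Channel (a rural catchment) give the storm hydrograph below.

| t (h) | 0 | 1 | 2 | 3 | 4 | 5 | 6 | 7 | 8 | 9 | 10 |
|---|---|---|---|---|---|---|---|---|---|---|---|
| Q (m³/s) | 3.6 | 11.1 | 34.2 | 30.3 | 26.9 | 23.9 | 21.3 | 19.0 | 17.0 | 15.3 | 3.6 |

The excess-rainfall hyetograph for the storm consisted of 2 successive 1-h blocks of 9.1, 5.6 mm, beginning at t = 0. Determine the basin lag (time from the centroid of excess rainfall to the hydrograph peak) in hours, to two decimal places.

t_L ≈ 1.12 h

Centroid of excess rainfall: t_c = Σ P_i·t̄_i / ΣP_i = 0.8810 h (block centres at 0.5, 1.5 h).
Hydrograph peak occurs at t = 2 h, so basin lag t_L = 2 − 0.8810 = 1.12 h.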